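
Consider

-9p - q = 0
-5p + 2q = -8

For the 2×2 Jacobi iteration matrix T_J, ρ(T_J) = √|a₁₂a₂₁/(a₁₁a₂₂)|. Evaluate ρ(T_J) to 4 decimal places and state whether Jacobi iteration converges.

0.5270

a₁₂a₂₁/(a₁₁a₂₂) = (-1)·(-5) / ((-9)·(2)) = -0.277778
ρ = √|-0.277778| = √0.277778 = 0.5270
ρ < 1, so Jacobi converges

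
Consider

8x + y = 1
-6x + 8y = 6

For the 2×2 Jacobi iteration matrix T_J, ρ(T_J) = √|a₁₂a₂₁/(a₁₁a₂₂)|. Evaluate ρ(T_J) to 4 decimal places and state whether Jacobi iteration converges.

a₁₂a₂₁/(a₁₁a₂₂) = (1)·(-6) / ((8)·(8)) = -0.093750
ρ = √|-0.093750| = √0.093750 = 0.3062
ρ < 1, so Jacobi converges

0.3062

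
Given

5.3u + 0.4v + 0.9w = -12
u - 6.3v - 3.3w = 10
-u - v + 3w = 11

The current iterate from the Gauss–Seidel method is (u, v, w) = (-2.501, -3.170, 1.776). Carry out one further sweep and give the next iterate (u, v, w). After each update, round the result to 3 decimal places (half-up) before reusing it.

One sweep:
  u = (-12 - (0.4)·-3.170 - (0.9)·1.776) / (5.3) = -2.326
  v = (10 - (1)·-2.326 - (-3.3)·1.776) / (-6.3) = -2.887
  w = (11 - (-1)·-2.326 - (-1)·-2.887) / (3) = 1.929

(-2.326, -2.887, 1.929)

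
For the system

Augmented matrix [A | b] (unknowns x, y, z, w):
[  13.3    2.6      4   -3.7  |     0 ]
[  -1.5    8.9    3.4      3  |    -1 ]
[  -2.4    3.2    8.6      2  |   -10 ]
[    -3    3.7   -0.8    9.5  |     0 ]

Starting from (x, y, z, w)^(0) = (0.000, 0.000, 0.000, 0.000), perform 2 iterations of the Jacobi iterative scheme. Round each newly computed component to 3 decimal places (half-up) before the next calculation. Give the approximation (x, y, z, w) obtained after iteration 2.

Iteration 1:
  x = (0 - (2.6)·0.000 - (4)·0.000 - (-3.7)·0.000) / (13.3) = 0.000
  y = (-1 - (-1.5)·0.000 - (3.4)·0.000 - (3)·0.000) / (8.9) = -0.112
  z = (-10 - (-2.4)·0.000 - (3.2)·0.000 - (2)·0.000) / (8.6) = -1.163
  w = (0 - (-3)·0.000 - (3.7)·0.000 - (-0.8)·0.000) / (9.5) = 0.000
Iteration 2:
  x = (0 - (2.6)·-0.112 - (4)·-1.163 - (-3.7)·0.000) / (13.3) = 0.372
  y = (-1 - (-1.5)·0.000 - (3.4)·-1.163 - (3)·0.000) / (8.9) = 0.332
  z = (-10 - (-2.4)·0.000 - (3.2)·-0.112 - (2)·0.000) / (8.6) = -1.121
  w = (0 - (-3)·0.000 - (3.7)·-0.112 - (-0.8)·-1.163) / (9.5) = -0.054

(0.372, 0.332, -1.121, -0.054)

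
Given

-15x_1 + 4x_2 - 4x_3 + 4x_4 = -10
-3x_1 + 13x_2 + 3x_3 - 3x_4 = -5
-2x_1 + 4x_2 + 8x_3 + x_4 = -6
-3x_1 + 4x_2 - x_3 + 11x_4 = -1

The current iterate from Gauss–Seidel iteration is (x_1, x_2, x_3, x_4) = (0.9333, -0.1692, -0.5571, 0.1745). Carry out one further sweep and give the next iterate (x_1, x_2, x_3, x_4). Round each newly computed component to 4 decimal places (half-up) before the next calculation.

(0.8166, -0.0273, -0.5540, 0.0914)

One sweep:
  x_1 = (-10 - (4)·-0.1692 - (-4)·-0.5571 - (4)·0.1745) / (-15) = 0.8166
  x_2 = (-5 - (-3)·0.8166 - (3)·-0.5571 - (-3)·0.1745) / (13) = -0.0273
  x_3 = (-6 - (-2)·0.8166 - (4)·-0.0273 - (1)·0.1745) / (8) = -0.5540
  x_4 = (-1 - (-3)·0.8166 - (4)·-0.0273 - (-1)·-0.5540) / (11) = 0.0914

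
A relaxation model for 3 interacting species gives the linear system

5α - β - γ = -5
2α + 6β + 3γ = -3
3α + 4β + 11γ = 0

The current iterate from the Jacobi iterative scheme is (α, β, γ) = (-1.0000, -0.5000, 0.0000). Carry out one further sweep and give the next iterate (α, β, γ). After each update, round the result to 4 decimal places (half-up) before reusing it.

One sweep:
  α = (-5 - (-1)·-0.5000 - (-1)·0.0000) / (5) = -1.1000
  β = (-3 - (2)·-1.0000 - (3)·0.0000) / (6) = -0.1667
  γ = (0 - (3)·-1.0000 - (4)·-0.5000) / (11) = 0.4545

(-1.1000, -0.1667, 0.4545)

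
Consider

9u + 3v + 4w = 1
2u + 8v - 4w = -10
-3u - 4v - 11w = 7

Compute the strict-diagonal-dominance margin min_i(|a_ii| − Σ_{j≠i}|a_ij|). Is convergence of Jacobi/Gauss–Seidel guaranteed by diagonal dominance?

2

row 1: |9| − (3+4) = 2
row 2: |8| − (2+4) = 2
row 3: |-11| − (3+4) = 4
minimum over rows = 2 → strictly diagonally dominant (convergence guaranteed)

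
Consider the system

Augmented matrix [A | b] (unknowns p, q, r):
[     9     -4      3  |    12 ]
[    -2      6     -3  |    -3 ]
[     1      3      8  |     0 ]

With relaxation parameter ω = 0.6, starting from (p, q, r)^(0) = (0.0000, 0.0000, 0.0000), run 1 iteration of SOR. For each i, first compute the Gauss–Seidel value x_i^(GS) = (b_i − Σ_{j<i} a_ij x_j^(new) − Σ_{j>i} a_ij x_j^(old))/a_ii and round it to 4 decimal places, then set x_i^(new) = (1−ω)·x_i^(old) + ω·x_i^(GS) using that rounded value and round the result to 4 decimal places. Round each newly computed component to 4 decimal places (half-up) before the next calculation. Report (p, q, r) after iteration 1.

(0.8000, -0.1400, -0.0285)

Iteration 1:
  p: GS value = (12 - (-4)·0.0000 - (3)·0.0000) / (9) = 1.3333;  p ← (1−ω)·0.0000 + ω·1.3333 = 0.8000
  q: GS value = (-3 - (-2)·0.8000 - (-3)·0.0000) / (6) = -0.2333;  q ← (1−ω)·0.0000 + ω·-0.2333 = -0.1400
  r: GS value = (0 - (1)·0.8000 - (3)·-0.1400) / (8) = -0.0475;  r ← (1−ω)·0.0000 + ω·-0.0475 = -0.0285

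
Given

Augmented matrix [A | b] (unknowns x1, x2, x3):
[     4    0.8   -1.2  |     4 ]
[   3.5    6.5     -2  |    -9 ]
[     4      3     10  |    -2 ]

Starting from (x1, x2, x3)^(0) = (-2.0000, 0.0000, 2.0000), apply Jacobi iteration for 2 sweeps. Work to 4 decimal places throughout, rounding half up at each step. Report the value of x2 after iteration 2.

Iteration 1:
  x1 = (4 - (0.8)·0.0000 - (-1.2)·2.0000) / (4) = 1.6000
  x2 = (-9 - (3.5)·-2.0000 - (-2)·2.0000) / (6.5) = 0.3077
  x3 = (-2 - (4)·-2.0000 - (3)·0.0000) / (10) = 0.6000
Iteration 2:
  x1 = (4 - (0.8)·0.3077 - (-1.2)·0.6000) / (4) = 1.1185
  x2 = (-9 - (3.5)·1.6000 - (-2)·0.6000) / (6.5) = -2.0615
  x3 = (-2 - (4)·1.6000 - (3)·0.3077) / (10) = -0.9323

-2.0615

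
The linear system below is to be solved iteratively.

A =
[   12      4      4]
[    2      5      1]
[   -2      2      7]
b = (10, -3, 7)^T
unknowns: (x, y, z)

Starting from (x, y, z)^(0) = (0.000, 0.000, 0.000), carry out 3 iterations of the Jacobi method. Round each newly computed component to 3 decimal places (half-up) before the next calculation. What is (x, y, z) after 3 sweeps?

Iteration 1:
  x = (10 - (4)·0.000 - (4)·0.000) / (12) = 0.833
  y = (-3 - (2)·0.000 - (1)·0.000) / (5) = -0.600
  z = (7 - (-2)·0.000 - (2)·0.000) / (7) = 1.000
Iteration 2:
  x = (10 - (4)·-0.600 - (4)·1.000) / (12) = 0.700
  y = (-3 - (2)·0.833 - (1)·1.000) / (5) = -1.133
  z = (7 - (-2)·0.833 - (2)·-0.600) / (7) = 1.409
Iteration 3:
  x = (10 - (4)·-1.133 - (4)·1.409) / (12) = 0.741
  y = (-3 - (2)·0.700 - (1)·1.409) / (5) = -1.162
  z = (7 - (-2)·0.700 - (2)·-1.133) / (7) = 1.524

(0.741, -1.162, 1.524)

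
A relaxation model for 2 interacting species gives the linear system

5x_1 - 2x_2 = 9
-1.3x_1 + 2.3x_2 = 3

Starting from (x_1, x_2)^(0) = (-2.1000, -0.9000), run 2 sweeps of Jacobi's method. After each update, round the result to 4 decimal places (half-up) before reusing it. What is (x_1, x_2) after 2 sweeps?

Iteration 1:
  x_1 = (9 - (-2)·-0.9000) / (5) = 1.4400
  x_2 = (3 - (-1.3)·-2.1000) / (2.3) = 0.1174
Iteration 2:
  x_1 = (9 - (-2)·0.1174) / (5) = 1.8470
  x_2 = (3 - (-1.3)·1.4400) / (2.3) = 2.1183

(1.8470, 2.1183)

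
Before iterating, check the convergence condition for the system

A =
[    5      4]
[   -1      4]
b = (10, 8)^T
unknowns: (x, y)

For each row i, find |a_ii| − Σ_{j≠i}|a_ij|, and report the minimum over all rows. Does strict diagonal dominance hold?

1

row 1: |5| − (4) = 1
row 2: |4| − (1) = 3
minimum over rows = 1 → strictly diagonally dominant (convergence guaranteed)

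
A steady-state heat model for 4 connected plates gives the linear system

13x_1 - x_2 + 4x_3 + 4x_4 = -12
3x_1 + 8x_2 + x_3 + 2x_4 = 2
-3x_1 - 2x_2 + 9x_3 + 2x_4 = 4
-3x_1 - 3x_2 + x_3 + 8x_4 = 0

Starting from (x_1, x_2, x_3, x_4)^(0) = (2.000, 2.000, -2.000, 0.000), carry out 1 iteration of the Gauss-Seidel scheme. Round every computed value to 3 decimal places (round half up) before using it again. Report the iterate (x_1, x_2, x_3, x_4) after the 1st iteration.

Iteration 1:
  x_1 = (-12 - (-1)·2.000 - (4)·-2.000 - (4)·0.000) / (13) = -0.154
  x_2 = (2 - (3)·-0.154 - (1)·-2.000 - (2)·0.000) / (8) = 0.558
  x_3 = (4 - (-3)·-0.154 - (-2)·0.558 - (2)·0.000) / (9) = 0.517
  x_4 = (0 - (-3)·-0.154 - (-3)·0.558 - (1)·0.517) / (8) = 0.087

(-0.154, 0.558, 0.517, 0.087)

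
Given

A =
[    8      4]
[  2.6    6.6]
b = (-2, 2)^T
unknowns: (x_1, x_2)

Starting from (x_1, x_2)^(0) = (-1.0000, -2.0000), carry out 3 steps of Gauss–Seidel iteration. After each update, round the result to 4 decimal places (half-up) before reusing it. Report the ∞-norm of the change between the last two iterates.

Iteration 1:
  x_1 = (-2 - (4)·-2.0000) / (8) = 0.7500
  x_2 = (2 - (2.6)·0.7500) / (6.6) = 0.0076
Iteration 2:
  x_1 = (-2 - (4)·0.0076) / (8) = -0.2538
  x_2 = (2 - (2.6)·-0.2538) / (6.6) = 0.4030
Iteration 3:
  x_1 = (-2 - (4)·0.4030) / (8) = -0.4515
  x_2 = (2 - (2.6)·-0.4515) / (6.6) = 0.4809
Change: (-0.1977, 0.0779) → max |·| = 0.1977

0.1977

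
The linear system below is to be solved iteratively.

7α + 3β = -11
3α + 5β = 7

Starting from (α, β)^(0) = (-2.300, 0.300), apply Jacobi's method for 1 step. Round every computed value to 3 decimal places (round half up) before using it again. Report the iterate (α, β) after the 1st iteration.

Iteration 1:
  α = (-11 - (3)·0.300) / (7) = -1.700
  β = (7 - (3)·-2.300) / (5) = 2.780

(-1.700, 2.780)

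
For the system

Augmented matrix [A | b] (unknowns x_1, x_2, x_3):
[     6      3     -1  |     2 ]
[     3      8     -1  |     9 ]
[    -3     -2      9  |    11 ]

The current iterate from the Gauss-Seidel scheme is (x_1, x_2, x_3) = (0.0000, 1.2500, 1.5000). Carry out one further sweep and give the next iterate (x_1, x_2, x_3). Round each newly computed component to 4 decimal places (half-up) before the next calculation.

(-0.0417, 1.3281, 1.5035)

One sweep:
  x_1 = (2 - (3)·1.2500 - (-1)·1.5000) / (6) = -0.0417
  x_2 = (9 - (3)·-0.0417 - (-1)·1.5000) / (8) = 1.3281
  x_3 = (11 - (-3)·-0.0417 - (-2)·1.3281) / (9) = 1.5035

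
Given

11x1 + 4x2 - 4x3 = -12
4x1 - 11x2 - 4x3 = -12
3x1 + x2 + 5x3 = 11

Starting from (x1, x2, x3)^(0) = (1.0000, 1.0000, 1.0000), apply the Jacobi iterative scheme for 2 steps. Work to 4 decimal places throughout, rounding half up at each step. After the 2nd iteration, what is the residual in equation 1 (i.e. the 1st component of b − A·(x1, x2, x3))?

Iteration 1:
  x1 = (-12 - (4)·1.0000 - (-4)·1.0000) / (11) = -1.0909
  x2 = (-12 - (4)·1.0000 - (-4)·1.0000) / (-11) = 1.0909
  x3 = (11 - (3)·1.0000 - (1)·1.0000) / (5) = 1.4000
Iteration 2:
  x1 = (-12 - (4)·1.0909 - (-4)·1.4000) / (11) = -0.9785
  x2 = (-12 - (4)·-1.0909 - (-4)·1.4000) / (-11) = 0.1851
  x3 = (11 - (3)·-1.0909 - (1)·1.0909) / (5) = 2.6364
Residual b − A·x = (8.5687, 4.4957, 0.5684)

8.5687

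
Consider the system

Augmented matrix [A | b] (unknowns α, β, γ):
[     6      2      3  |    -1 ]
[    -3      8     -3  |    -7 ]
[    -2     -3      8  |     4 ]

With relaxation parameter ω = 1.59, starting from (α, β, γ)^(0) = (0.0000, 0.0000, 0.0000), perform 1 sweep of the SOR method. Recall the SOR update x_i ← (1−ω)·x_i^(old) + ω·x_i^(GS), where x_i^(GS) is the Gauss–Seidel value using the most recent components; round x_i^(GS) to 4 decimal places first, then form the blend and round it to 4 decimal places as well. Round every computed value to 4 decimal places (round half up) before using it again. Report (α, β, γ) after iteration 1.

Iteration 1:
  α: GS value = (-1 - (2)·0.0000 - (3)·0.0000) / (6) = -0.1667;  α ← (1−ω)·0.0000 + ω·-0.1667 = -0.2651
  β: GS value = (-7 - (-3)·-0.2651 - (-3)·0.0000) / (8) = -0.9744;  β ← (1−ω)·0.0000 + ω·-0.9744 = -1.5493
  γ: GS value = (4 - (-2)·-0.2651 - (-3)·-1.5493) / (8) = -0.1473;  γ ← (1−ω)·0.0000 + ω·-0.1473 = -0.2342

(-0.2651, -1.5493, -0.2342)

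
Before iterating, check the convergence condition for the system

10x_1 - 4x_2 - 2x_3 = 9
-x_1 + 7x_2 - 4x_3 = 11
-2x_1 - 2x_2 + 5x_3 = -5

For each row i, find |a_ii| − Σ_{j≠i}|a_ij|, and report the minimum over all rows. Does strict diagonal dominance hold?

1

row 1: |10| − (4+2) = 4
row 2: |7| − (1+4) = 2
row 3: |5| − (2+2) = 1
minimum over rows = 1 → strictly diagonally dominant (convergence guaranteed)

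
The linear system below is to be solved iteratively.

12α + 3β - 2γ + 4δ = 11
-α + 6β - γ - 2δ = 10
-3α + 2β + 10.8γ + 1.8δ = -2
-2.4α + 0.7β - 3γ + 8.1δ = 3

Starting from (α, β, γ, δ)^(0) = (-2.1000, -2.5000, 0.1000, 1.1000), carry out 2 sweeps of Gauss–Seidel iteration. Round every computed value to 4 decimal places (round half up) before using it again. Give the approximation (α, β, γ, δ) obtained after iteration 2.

Iteration 1:
  α = (11 - (3)·-2.5000 - (-2)·0.1000 - (4)·1.1000) / (12) = 1.1917
  β = (10 - (-1)·1.1917 - (-1)·0.1000 - (-2)·1.1000) / (6) = 2.2486
  γ = (-2 - (-3)·1.1917 - (2)·2.2486 - (1.8)·1.1000) / (10.8) = -0.4539
  δ = (3 - (-2.4)·1.1917 - (0.7)·2.2486 - (-3)·-0.4539) / (8.1) = 0.3610
Iteration 2:
  α = (11 - (3)·2.2486 - (-2)·-0.4539 - (4)·0.3610) / (12) = 0.1585
  β = (10 - (-1)·0.1585 - (-1)·-0.4539 - (-2)·0.3610) / (6) = 1.7378
  γ = (-2 - (-3)·0.1585 - (2)·1.7378 - (1.8)·0.3610) / (10.8) = -0.5231
  δ = (3 - (-2.4)·0.1585 - (0.7)·1.7378 - (-3)·-0.5231) / (8.1) = 0.0734

(0.1585, 1.7378, -0.5231, 0.0734)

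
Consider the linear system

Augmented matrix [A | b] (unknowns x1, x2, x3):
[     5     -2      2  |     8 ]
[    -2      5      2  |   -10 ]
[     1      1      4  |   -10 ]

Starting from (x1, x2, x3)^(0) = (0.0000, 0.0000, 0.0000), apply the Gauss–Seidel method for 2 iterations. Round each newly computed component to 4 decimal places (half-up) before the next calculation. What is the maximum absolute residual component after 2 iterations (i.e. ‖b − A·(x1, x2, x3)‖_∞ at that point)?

3.2800

Iteration 1:
  x1 = (8 - (-2)·0.0000 - (2)·0.0000) / (5) = 1.6000
  x2 = (-10 - (-2)·1.6000 - (2)·0.0000) / (5) = -1.3600
  x3 = (-10 - (1)·1.6000 - (1)·-1.3600) / (4) = -2.5600
Iteration 2:
  x1 = (8 - (-2)·-1.3600 - (2)·-2.5600) / (5) = 2.0800
  x2 = (-10 - (-2)·2.0800 - (2)·-2.5600) / (5) = -0.1440
  x3 = (-10 - (1)·2.0800 - (1)·-0.1440) / (4) = -2.9840
Residual b − A·x = (3.2800, 0.8480, 0.0000); ∞-norm = 3.2800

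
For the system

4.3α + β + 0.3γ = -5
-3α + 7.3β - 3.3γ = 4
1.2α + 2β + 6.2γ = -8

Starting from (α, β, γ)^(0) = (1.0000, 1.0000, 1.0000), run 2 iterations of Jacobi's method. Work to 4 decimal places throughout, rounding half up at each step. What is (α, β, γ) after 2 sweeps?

(-1.3649, -0.8708, -1.4619)

Iteration 1:
  α = (-5 - (1)·1.0000 - (0.3)·1.0000) / (4.3) = -1.4651
  β = (4 - (-3)·1.0000 - (-3.3)·1.0000) / (7.3) = 1.4110
  γ = (-8 - (1.2)·1.0000 - (2)·1.0000) / (6.2) = -1.8065
Iteration 2:
  α = (-5 - (1)·1.4110 - (0.3)·-1.8065) / (4.3) = -1.3649
  β = (4 - (-3)·-1.4651 - (-3.3)·-1.8065) / (7.3) = -0.8708
  γ = (-8 - (1.2)·-1.4651 - (2)·1.4110) / (6.2) = -1.4619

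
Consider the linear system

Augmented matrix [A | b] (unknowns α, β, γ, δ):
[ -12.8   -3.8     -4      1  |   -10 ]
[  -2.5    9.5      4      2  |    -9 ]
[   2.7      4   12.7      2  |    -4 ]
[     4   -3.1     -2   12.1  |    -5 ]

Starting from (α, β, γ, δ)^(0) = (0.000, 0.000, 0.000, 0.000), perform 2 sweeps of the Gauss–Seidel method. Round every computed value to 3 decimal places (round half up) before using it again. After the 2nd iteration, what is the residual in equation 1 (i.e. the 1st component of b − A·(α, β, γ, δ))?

Iteration 1:
  α = (-10 - (-3.8)·0.000 - (-4)·0.000 - (1)·0.000) / (-12.8) = 0.781
  β = (-9 - (-2.5)·0.781 - (4)·0.000 - (2)·0.000) / (9.5) = -0.742
  γ = (-4 - (2.7)·0.781 - (4)·-0.742 - (2)·0.000) / (12.7) = -0.247
  δ = (-5 - (4)·0.781 - (-3.1)·-0.742 - (-2)·-0.247) / (12.1) = -0.902
Iteration 2:
  α = (-10 - (-3.8)·-0.742 - (-4)·-0.247 - (1)·-0.902) / (-12.8) = 1.008
  β = (-9 - (-2.5)·1.008 - (4)·-0.247 - (2)·-0.902) / (9.5) = -0.388
  γ = (-4 - (2.7)·1.008 - (4)·-0.388 - (2)·-0.902) / (12.7) = -0.265
  δ = (-5 - (4)·1.008 - (-3.1)·-0.388 - (-2)·-0.265) / (12.1) = -0.890
Residual b − A·x = (1.258, 0.046, -0.024, 0.004)

1.258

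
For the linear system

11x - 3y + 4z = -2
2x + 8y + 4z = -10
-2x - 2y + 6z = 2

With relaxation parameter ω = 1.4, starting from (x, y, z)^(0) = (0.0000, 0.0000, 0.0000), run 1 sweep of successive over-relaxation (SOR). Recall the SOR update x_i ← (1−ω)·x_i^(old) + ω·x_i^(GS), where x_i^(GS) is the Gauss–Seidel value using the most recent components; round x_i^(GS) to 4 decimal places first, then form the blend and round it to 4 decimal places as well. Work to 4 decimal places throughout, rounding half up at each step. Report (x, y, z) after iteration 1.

(-0.2545, -1.6610, -0.4273)

Iteration 1:
  x: GS value = (-2 - (-3)·0.0000 - (4)·0.0000) / (11) = -0.1818;  x ← (1−ω)·0.0000 + ω·-0.1818 = -0.2545
  y: GS value = (-10 - (2)·-0.2545 - (4)·0.0000) / (8) = -1.1864;  y ← (1−ω)·0.0000 + ω·-1.1864 = -1.6610
  z: GS value = (2 - (-2)·-0.2545 - (-2)·-1.6610) / (6) = -0.3052;  z ← (1−ω)·0.0000 + ω·-0.3052 = -0.4273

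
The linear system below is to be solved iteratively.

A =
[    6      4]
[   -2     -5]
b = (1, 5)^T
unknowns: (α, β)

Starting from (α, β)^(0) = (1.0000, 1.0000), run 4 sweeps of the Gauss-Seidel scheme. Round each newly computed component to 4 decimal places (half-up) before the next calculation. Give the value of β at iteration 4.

Iteration 1:
  α = (1 - (4)·1.0000) / (6) = -0.5000
  β = (5 - (-2)·-0.5000) / (-5) = -0.8000
Iteration 2:
  α = (1 - (4)·-0.8000) / (6) = 0.7000
  β = (5 - (-2)·0.7000) / (-5) = -1.2800
Iteration 3:
  α = (1 - (4)·-1.2800) / (6) = 1.0200
  β = (5 - (-2)·1.0200) / (-5) = -1.4080
Iteration 4:
  α = (1 - (4)·-1.4080) / (6) = 1.1053
  β = (5 - (-2)·1.1053) / (-5) = -1.4421

-1.4421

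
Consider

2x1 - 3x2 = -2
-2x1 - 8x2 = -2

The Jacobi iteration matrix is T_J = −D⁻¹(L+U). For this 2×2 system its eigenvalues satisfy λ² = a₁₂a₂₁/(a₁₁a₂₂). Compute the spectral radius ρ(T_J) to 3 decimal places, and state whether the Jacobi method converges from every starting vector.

a₁₂a₂₁/(a₁₁a₂₂) = (-3)·(-2) / ((2)·(-8)) = -0.375000
ρ = √|-0.375000| = √0.375000 = 0.612
ρ < 1, so Jacobi converges

0.612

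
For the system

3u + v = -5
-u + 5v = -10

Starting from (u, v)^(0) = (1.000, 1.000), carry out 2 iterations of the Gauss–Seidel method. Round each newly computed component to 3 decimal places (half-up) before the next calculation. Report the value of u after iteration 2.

-0.867

Iteration 1:
  u = (-5 - (1)·1.000) / (3) = -2.000
  v = (-10 - (-1)·-2.000) / (5) = -2.400
Iteration 2:
  u = (-5 - (1)·-2.400) / (3) = -0.867
  v = (-10 - (-1)·-0.867) / (5) = -2.173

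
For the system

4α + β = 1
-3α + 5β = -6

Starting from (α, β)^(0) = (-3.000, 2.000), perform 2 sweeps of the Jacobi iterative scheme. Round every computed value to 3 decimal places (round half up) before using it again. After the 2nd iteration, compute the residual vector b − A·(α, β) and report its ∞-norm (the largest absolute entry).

3.750

Iteration 1:
  α = (1 - (1)·2.000) / (4) = -0.250
  β = (-6 - (-3)·-3.000) / (5) = -3.000
Iteration 2:
  α = (1 - (1)·-3.000) / (4) = 1.000
  β = (-6 - (-3)·-0.250) / (5) = -1.350
Residual b − A·x = (-1.650, 3.750); ∞-norm = 3.750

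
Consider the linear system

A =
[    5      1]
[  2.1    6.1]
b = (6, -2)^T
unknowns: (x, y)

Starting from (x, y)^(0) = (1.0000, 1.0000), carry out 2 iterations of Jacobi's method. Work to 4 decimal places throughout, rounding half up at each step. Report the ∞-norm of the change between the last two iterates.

Iteration 1:
  x = (6 - (1)·1.0000) / (5) = 1.0000
  y = (-2 - (2.1)·1.0000) / (6.1) = -0.6721
Iteration 2:
  x = (6 - (1)·-0.6721) / (5) = 1.3344
  y = (-2 - (2.1)·1.0000) / (6.1) = -0.6721
Change: (0.3344, 0.0000) → max |·| = 0.3344

0.3344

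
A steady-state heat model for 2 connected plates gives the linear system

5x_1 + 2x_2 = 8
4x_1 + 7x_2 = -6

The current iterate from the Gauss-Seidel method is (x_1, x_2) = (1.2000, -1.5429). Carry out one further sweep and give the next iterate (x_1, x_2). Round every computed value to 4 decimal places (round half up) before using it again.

One sweep:
  x_1 = (8 - (2)·-1.5429) / (5) = 2.2172
  x_2 = (-6 - (4)·2.2172) / (7) = -2.1241

(2.2172, -2.1241)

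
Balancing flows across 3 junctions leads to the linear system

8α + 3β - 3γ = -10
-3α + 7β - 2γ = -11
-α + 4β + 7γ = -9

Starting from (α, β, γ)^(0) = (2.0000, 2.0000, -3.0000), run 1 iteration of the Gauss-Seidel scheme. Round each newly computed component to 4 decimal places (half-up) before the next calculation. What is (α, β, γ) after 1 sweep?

Iteration 1:
  α = (-10 - (3)·2.0000 - (-3)·-3.0000) / (8) = -3.1250
  β = (-11 - (-3)·-3.1250 - (-2)·-3.0000) / (7) = -3.7679
  γ = (-9 - (-1)·-3.1250 - (4)·-3.7679) / (7) = 0.4209

(-3.1250, -3.7679, 0.4209)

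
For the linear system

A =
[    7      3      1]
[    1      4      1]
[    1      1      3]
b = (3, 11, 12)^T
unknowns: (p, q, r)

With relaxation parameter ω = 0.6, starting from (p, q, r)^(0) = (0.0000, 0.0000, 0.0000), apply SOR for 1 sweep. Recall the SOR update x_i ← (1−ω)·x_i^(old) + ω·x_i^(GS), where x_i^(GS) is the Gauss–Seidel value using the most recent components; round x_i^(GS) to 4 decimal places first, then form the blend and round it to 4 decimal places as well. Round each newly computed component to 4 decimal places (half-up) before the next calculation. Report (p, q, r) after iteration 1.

(0.2572, 1.6114, 2.0263)

Iteration 1:
  p: GS value = (3 - (3)·0.0000 - (1)·0.0000) / (7) = 0.4286;  p ← (1−ω)·0.0000 + ω·0.4286 = 0.2572
  q: GS value = (11 - (1)·0.2572 - (1)·0.0000) / (4) = 2.6857;  q ← (1−ω)·0.0000 + ω·2.6857 = 1.6114
  r: GS value = (12 - (1)·0.2572 - (1)·1.6114) / (3) = 3.3771;  r ← (1−ω)·0.0000 + ω·3.3771 = 2.0263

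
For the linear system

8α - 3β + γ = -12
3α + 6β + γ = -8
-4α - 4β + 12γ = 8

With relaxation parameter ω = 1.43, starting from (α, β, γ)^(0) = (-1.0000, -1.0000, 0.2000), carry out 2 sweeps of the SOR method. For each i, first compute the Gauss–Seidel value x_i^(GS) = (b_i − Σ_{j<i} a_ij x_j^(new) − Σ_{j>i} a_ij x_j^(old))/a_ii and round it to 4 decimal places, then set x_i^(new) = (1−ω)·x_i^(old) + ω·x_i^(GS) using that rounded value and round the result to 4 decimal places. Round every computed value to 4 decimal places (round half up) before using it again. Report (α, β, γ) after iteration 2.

Iteration 1:
  α: GS value = (-12 - (-3)·-1.0000 - (1)·0.2000) / (8) = -1.9000;  α ← (1−ω)·-1.0000 + ω·-1.9000 = -2.2870
  β: GS value = (-8 - (3)·-2.2870 - (1)·0.2000) / (6) = -0.2232;  β ← (1−ω)·-1.0000 + ω·-0.2232 = 0.1108
  γ: GS value = (8 - (-4)·-2.2870 - (-4)·0.1108) / (12) = -0.0587;  γ ← (1−ω)·0.2000 + ω·-0.0587 = -0.1699
Iteration 2:
  α: GS value = (-12 - (-3)·0.1108 - (1)·-0.1699) / (8) = -1.4372;  α ← (1−ω)·-2.2870 + ω·-1.4372 = -1.0718
  β: GS value = (-8 - (3)·-1.0718 - (1)·-0.1699) / (6) = -0.7691;  β ← (1−ω)·0.1108 + ω·-0.7691 = -1.1475
  γ: GS value = (8 - (-4)·-1.0718 - (-4)·-1.1475) / (12) = -0.0731;  γ ← (1−ω)·-0.1699 + ω·-0.0731 = -0.0315

(-1.0718, -1.1475, -0.0315)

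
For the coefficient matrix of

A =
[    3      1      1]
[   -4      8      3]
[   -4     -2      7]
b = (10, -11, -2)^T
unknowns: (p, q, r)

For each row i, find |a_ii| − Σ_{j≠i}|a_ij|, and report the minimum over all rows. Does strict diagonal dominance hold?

row 1: |3| − (1+1) = 1
row 2: |8| − (4+3) = 1
row 3: |7| − (4+2) = 1
minimum over rows = 1 → strictly diagonally dominant (convergence guaranteed)

1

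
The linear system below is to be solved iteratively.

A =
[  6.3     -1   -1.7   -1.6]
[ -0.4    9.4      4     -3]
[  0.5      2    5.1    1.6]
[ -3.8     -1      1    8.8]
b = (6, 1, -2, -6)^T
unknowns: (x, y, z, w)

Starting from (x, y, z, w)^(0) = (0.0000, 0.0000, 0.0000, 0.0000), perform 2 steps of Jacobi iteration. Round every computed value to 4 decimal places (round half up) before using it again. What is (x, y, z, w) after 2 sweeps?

(0.6903, 0.0962, -0.3134, -0.2139)

Iteration 1:
  x = (6 - (-1)·0.0000 - (-1.7)·0.0000 - (-1.6)·0.0000) / (6.3) = 0.9524
  y = (1 - (-0.4)·0.0000 - (4)·0.0000 - (-3)·0.0000) / (9.4) = 0.1064
  z = (-2 - (0.5)·0.0000 - (2)·0.0000 - (1.6)·0.0000) / (5.1) = -0.3922
  w = (-6 - (-3.8)·0.0000 - (-1)·0.0000 - (1)·0.0000) / (8.8) = -0.6818
Iteration 2:
  x = (6 - (-1)·0.1064 - (-1.7)·-0.3922 - (-1.6)·-0.6818) / (6.3) = 0.6903
  y = (1 - (-0.4)·0.9524 - (4)·-0.3922 - (-3)·-0.6818) / (9.4) = 0.0962
  z = (-2 - (0.5)·0.9524 - (2)·0.1064 - (1.6)·-0.6818) / (5.1) = -0.3134
  w = (-6 - (-3.8)·0.9524 - (-1)·0.1064 - (1)·-0.3922) / (8.8) = -0.2139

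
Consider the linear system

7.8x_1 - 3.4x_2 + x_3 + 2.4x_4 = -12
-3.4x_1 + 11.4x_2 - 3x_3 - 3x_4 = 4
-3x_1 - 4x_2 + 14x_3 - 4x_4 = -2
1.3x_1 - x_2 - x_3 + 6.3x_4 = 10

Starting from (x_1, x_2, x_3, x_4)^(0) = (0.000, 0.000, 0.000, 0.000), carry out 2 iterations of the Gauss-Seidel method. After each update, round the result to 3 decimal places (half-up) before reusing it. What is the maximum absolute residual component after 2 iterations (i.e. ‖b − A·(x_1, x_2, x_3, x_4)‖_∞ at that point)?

1.993

Iteration 1:
  x_1 = (-12 - (-3.4)·0.000 - (1)·0.000 - (2.4)·0.000) / (7.8) = -1.538
  x_2 = (4 - (-3.4)·-1.538 - (-3)·0.000 - (-3)·0.000) / (11.4) = -0.108
  x_3 = (-2 - (-3)·-1.538 - (-4)·-0.108 - (-4)·0.000) / (14) = -0.503
  x_4 = (10 - (1.3)·-1.538 - (-1)·-0.108 - (-1)·-0.503) / (6.3) = 1.808
Iteration 2:
  x_1 = (-12 - (-3.4)·-0.108 - (1)·-0.503 - (2.4)·1.808) / (7.8) = -2.077
  x_2 = (4 - (-3.4)·-2.077 - (-3)·-0.503 - (-3)·1.808) / (11.4) = 0.075
  x_3 = (-2 - (-3)·-2.077 - (-4)·0.075 - (-4)·1.808) / (14) = -0.050
  x_4 = (10 - (1.3)·-2.077 - (-1)·0.075 - (-1)·-0.050) / (6.3) = 2.020
Residual b − A·x = (-0.342, 1.993, 0.849, -0.001); ∞-norm = 1.993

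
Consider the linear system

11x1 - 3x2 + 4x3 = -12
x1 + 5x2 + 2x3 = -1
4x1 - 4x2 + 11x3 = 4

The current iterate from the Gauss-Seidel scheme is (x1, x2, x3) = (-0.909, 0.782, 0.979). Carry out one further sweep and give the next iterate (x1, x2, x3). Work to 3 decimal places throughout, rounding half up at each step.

(-1.234, -0.345, 0.687)

One sweep:
  x1 = (-12 - (-3)·0.782 - (4)·0.979) / (11) = -1.234
  x2 = (-1 - (1)·-1.234 - (2)·0.979) / (5) = -0.345
  x3 = (4 - (4)·-1.234 - (-4)·-0.345) / (11) = 0.687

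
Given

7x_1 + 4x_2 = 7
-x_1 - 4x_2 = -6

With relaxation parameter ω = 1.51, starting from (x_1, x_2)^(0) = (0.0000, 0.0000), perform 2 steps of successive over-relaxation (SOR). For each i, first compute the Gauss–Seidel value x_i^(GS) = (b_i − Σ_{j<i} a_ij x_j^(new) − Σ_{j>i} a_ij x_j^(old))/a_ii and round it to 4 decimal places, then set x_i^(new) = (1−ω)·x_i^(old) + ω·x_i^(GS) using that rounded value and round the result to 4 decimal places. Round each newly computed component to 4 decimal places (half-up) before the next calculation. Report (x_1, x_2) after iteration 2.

Iteration 1:
  x_1: GS value = (7 - (4)·0.0000) / (7) = 1.0000;  x_1 ← (1−ω)·0.0000 + ω·1.0000 = 1.5100
  x_2: GS value = (-6 - (-1)·1.5100) / (-4) = 1.1225;  x_2 ← (1−ω)·0.0000 + ω·1.1225 = 1.6950
Iteration 2:
  x_1: GS value = (7 - (4)·1.6950) / (7) = 0.0314;  x_1 ← (1−ω)·1.5100 + ω·0.0314 = -0.7227
  x_2: GS value = (-6 - (-1)·-0.7227) / (-4) = 1.6807;  x_2 ← (1−ω)·1.6950 + ω·1.6807 = 1.6734

(-0.7227, 1.6734)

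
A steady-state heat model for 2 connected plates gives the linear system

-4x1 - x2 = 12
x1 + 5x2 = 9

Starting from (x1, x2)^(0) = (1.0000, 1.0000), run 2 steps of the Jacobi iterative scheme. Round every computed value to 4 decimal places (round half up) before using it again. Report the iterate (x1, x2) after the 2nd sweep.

(-3.4000, 2.4500)

Iteration 1:
  x1 = (12 - (-1)·1.0000) / (-4) = -3.2500
  x2 = (9 - (1)·1.0000) / (5) = 1.6000
Iteration 2:
  x1 = (12 - (-1)·1.6000) / (-4) = -3.4000
  x2 = (9 - (1)·-3.2500) / (5) = 2.4500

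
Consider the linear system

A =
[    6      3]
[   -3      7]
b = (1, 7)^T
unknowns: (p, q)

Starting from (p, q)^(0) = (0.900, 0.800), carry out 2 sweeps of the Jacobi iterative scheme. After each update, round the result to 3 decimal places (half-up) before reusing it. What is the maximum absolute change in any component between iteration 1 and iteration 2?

Iteration 1:
  p = (1 - (3)·0.800) / (6) = -0.233
  q = (7 - (-3)·0.900) / (7) = 1.386
Iteration 2:
  p = (1 - (3)·1.386) / (6) = -0.526
  q = (7 - (-3)·-0.233) / (7) = 0.900
Change: (-0.293, -0.486) → max |·| = 0.486

0.486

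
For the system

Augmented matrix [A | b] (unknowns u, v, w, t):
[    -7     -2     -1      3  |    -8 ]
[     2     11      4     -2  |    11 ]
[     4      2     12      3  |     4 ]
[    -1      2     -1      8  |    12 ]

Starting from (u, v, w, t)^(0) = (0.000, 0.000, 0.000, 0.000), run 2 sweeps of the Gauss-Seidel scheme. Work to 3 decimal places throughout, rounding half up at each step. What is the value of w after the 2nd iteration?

Iteration 1:
  u = (-8 - (-2)·0.000 - (-1)·0.000 - (3)·0.000) / (-7) = 1.143
  v = (11 - (2)·1.143 - (4)·0.000 - (-2)·0.000) / (11) = 0.792
  w = (4 - (4)·1.143 - (2)·0.792 - (3)·0.000) / (12) = -0.180
  t = (12 - (-1)·1.143 - (2)·0.792 - (-1)·-0.180) / (8) = 1.422
Iteration 2:
  u = (-8 - (-2)·0.792 - (-1)·-0.180 - (3)·1.422) / (-7) = 1.552
  v = (11 - (2)·1.552 - (4)·-0.180 - (-2)·1.422) / (11) = 1.042
  w = (4 - (4)·1.552 - (2)·1.042 - (3)·1.422) / (12) = -0.713
  t = (12 - (-1)·1.552 - (2)·1.042 - (-1)·-0.713) / (8) = 1.344

-0.713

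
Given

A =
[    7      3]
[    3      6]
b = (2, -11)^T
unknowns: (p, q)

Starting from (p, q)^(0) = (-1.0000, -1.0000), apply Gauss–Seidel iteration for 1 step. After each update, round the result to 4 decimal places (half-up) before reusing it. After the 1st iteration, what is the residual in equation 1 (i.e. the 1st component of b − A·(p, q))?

3.5714

Iteration 1:
  p = (2 - (3)·-1.0000) / (7) = 0.7143
  q = (-11 - (3)·0.7143) / (6) = -2.1905
Residual b − A·x = (3.5714, 0.0001)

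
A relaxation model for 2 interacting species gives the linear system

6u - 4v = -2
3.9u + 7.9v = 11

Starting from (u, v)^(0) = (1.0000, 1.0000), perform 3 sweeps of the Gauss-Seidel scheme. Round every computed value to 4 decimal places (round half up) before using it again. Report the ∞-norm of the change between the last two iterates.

Iteration 1:
  u = (-2 - (-4)·1.0000) / (6) = 0.3333
  v = (11 - (3.9)·0.3333) / (7.9) = 1.2279
Iteration 2:
  u = (-2 - (-4)·1.2279) / (6) = 0.4853
  v = (11 - (3.9)·0.4853) / (7.9) = 1.1528
Iteration 3:
  u = (-2 - (-4)·1.1528) / (6) = 0.4352
  v = (11 - (3.9)·0.4352) / (7.9) = 1.1776
Change: (-0.0501, 0.0248) → max |·| = 0.0501

0.0501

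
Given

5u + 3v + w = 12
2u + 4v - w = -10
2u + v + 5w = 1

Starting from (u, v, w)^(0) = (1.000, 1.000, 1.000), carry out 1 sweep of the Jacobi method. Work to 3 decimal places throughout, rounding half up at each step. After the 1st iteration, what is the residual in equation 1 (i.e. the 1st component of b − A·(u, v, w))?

12.650

Iteration 1:
  u = (12 - (3)·1.000 - (1)·1.000) / (5) = 1.600
  v = (-10 - (2)·1.000 - (-1)·1.000) / (4) = -2.750
  w = (1 - (2)·1.000 - (1)·1.000) / (5) = -0.400
Residual b − A·x = (12.650, -2.600, 2.550)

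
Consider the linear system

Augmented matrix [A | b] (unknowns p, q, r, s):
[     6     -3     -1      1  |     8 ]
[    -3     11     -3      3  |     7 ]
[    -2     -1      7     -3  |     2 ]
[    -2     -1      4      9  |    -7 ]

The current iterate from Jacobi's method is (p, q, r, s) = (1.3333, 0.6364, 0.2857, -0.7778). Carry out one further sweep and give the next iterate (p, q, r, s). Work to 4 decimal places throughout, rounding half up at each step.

One sweep:
  p = (8 - (-3)·0.6364 - (-1)·0.2857 - (1)·-0.7778) / (6) = 1.8288
  q = (7 - (-3)·1.3333 - (-3)·0.2857 - (3)·-0.7778) / (11) = 1.2900
  r = (2 - (-2)·1.3333 - (-1)·0.6364 - (-3)·-0.7778) / (7) = 0.4242
  s = (-7 - (-2)·1.3333 - (-1)·0.6364 - (4)·0.2857) / (9) = -0.5378

(1.8288, 1.2900, 0.4242, -0.5378)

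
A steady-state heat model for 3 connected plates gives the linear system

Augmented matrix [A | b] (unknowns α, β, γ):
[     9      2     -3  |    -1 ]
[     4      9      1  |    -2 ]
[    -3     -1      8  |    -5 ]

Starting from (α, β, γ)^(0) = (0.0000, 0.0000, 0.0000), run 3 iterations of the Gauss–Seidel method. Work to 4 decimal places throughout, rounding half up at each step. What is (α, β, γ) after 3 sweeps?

Iteration 1:
  α = (-1 - (2)·0.0000 - (-3)·0.0000) / (9) = -0.1111
  β = (-2 - (4)·-0.1111 - (1)·0.0000) / (9) = -0.1728
  γ = (-5 - (-3)·-0.1111 - (-1)·-0.1728) / (8) = -0.6883
Iteration 2:
  α = (-1 - (2)·-0.1728 - (-3)·-0.6883) / (9) = -0.3021
  β = (-2 - (4)·-0.3021 - (1)·-0.6883) / (9) = -0.0115
  γ = (-5 - (-3)·-0.3021 - (-1)·-0.0115) / (8) = -0.7397
Iteration 3:
  α = (-1 - (2)·-0.0115 - (-3)·-0.7397) / (9) = -0.3551
  β = (-2 - (4)·-0.3551 - (1)·-0.7397) / (9) = 0.0178
  γ = (-5 - (-3)·-0.3551 - (-1)·0.0178) / (8) = -0.7559

(-0.3551, 0.0178, -0.7559)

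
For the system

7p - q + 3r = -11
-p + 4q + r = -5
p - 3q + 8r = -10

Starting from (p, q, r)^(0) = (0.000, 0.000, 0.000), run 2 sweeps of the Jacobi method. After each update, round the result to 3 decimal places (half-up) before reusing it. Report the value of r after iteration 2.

-1.522

Iteration 1:
  p = (-11 - (-1)·0.000 - (3)·0.000) / (7) = -1.571
  q = (-5 - (-1)·0.000 - (1)·0.000) / (4) = -1.250
  r = (-10 - (1)·0.000 - (-3)·0.000) / (8) = -1.250
Iteration 2:
  p = (-11 - (-1)·-1.250 - (3)·-1.250) / (7) = -1.214
  q = (-5 - (-1)·-1.571 - (1)·-1.250) / (4) = -1.330
  r = (-10 - (1)·-1.571 - (-3)·-1.250) / (8) = -1.522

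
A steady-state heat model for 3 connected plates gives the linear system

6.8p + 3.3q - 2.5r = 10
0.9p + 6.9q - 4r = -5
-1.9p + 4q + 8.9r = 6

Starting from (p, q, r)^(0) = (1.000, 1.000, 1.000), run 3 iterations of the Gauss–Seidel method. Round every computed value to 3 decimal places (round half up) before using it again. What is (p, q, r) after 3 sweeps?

(2.105, -0.266, 1.243)

Iteration 1:
  p = (10 - (3.3)·1.000 - (-2.5)·1.000) / (6.8) = 1.353
  q = (-5 - (0.9)·1.353 - (-4)·1.000) / (6.9) = -0.321
  r = (6 - (-1.9)·1.353 - (4)·-0.321) / (8.9) = 1.107
Iteration 2:
  p = (10 - (3.3)·-0.321 - (-2.5)·1.107) / (6.8) = 2.033
  q = (-5 - (0.9)·2.033 - (-4)·1.107) / (6.9) = -0.348
  r = (6 - (-1.9)·2.033 - (4)·-0.348) / (8.9) = 1.265
Iteration 3:
  p = (10 - (3.3)·-0.348 - (-2.5)·1.265) / (6.8) = 2.105
  q = (-5 - (0.9)·2.105 - (-4)·1.265) / (6.9) = -0.266
  r = (6 - (-1.9)·2.105 - (4)·-0.266) / (8.9) = 1.243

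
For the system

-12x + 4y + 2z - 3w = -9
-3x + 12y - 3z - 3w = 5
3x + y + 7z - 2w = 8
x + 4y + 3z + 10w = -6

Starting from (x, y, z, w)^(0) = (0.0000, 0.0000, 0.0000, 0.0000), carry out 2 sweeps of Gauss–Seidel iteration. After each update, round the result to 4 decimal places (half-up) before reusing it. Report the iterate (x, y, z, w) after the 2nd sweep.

Iteration 1:
  x = (-9 - (4)·0.0000 - (2)·0.0000 - (-3)·0.0000) / (-12) = 0.7500
  y = (5 - (-3)·0.7500 - (-3)·0.0000 - (-3)·0.0000) / (12) = 0.6042
  z = (8 - (3)·0.7500 - (1)·0.6042 - (-2)·0.0000) / (7) = 0.7351
  w = (-6 - (1)·0.7500 - (4)·0.6042 - (3)·0.7351) / (10) = -1.1372
Iteration 2:
  x = (-9 - (4)·0.6042 - (2)·0.7351 - (-3)·-1.1372) / (-12) = 1.3582
  y = (5 - (-3)·1.3582 - (-3)·0.7351 - (-3)·-1.1372) / (12) = 0.6557
  z = (8 - (3)·1.3582 - (1)·0.6557 - (-2)·-1.1372) / (7) = 0.1422
  w = (-6 - (1)·1.3582 - (4)·0.6557 - (3)·0.1422) / (10) = -1.0408

(1.3582, 0.6557, 0.1422, -1.0408)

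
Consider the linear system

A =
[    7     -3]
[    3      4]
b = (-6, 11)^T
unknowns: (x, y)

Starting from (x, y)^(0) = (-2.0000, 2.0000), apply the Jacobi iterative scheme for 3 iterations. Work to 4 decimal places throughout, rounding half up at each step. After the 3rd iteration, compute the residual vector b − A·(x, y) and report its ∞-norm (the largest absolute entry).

Iteration 1:
  x = (-6 - (-3)·2.0000) / (7) = 0.0000
  y = (11 - (3)·-2.0000) / (4) = 4.2500
Iteration 2:
  x = (-6 - (-3)·4.2500) / (7) = 0.9643
  y = (11 - (3)·0.0000) / (4) = 2.7500
Iteration 3:
  x = (-6 - (-3)·2.7500) / (7) = 0.3214
  y = (11 - (3)·0.9643) / (4) = 2.0268
Residual b − A·x = (-2.1694, 1.9286); ∞-norm = 2.1694

2.1694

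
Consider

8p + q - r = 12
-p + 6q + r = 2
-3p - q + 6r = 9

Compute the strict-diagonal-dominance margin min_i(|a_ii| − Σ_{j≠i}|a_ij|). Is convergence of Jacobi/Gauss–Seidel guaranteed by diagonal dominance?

row 1: |8| − (1+1) = 6
row 2: |6| − (1+1) = 4
row 3: |6| − (3+1) = 2
minimum over rows = 2 → strictly diagonally dominant (convergence guaranteed)

2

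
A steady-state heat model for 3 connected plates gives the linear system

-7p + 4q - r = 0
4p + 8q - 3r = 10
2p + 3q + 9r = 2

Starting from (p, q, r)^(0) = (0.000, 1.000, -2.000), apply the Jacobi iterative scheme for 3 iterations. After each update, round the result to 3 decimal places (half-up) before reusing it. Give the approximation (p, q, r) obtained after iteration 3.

Iteration 1:
  p = (0 - (4)·1.000 - (-1)·-2.000) / (-7) = 0.857
  q = (10 - (4)·0.000 - (-3)·-2.000) / (8) = 0.500
  r = (2 - (2)·0.000 - (3)·1.000) / (9) = -0.111
Iteration 2:
  p = (0 - (4)·0.500 - (-1)·-0.111) / (-7) = 0.302
  q = (10 - (4)·0.857 - (-3)·-0.111) / (8) = 0.780
  r = (2 - (2)·0.857 - (3)·0.500) / (9) = -0.135
Iteration 3:
  p = (0 - (4)·0.780 - (-1)·-0.135) / (-7) = 0.465
  q = (10 - (4)·0.302 - (-3)·-0.135) / (8) = 1.048
  r = (2 - (2)·0.302 - (3)·0.780) / (9) = -0.105

(0.465, 1.048, -0.105)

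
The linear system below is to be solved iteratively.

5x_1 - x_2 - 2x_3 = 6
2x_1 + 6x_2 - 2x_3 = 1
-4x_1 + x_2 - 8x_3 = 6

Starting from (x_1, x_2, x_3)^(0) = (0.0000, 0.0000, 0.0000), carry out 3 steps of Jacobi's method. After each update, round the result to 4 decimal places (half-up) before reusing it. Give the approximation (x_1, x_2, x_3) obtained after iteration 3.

Iteration 1:
  x_1 = (6 - (-1)·0.0000 - (-2)·0.0000) / (5) = 1.2000
  x_2 = (1 - (2)·0.0000 - (-2)·0.0000) / (6) = 0.1667
  x_3 = (6 - (-4)·0.0000 - (1)·0.0000) / (-8) = -0.7500
Iteration 2:
  x_1 = (6 - (-1)·0.1667 - (-2)·-0.7500) / (5) = 0.9333
  x_2 = (1 - (2)·1.2000 - (-2)·-0.7500) / (6) = -0.4833
  x_3 = (6 - (-4)·1.2000 - (1)·0.1667) / (-8) = -1.3292
Iteration 3:
  x_1 = (6 - (-1)·-0.4833 - (-2)·-1.3292) / (5) = 0.5717
  x_2 = (1 - (2)·0.9333 - (-2)·-1.3292) / (6) = -0.5875
  x_3 = (6 - (-4)·0.9333 - (1)·-0.4833) / (-8) = -1.2771

(0.5717, -0.5875, -1.2771)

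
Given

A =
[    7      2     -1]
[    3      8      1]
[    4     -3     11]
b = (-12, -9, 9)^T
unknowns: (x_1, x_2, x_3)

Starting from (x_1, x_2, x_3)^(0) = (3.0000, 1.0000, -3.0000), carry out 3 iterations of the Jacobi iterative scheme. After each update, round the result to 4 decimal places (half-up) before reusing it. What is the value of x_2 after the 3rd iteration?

-0.8318

Iteration 1:
  x_1 = (-12 - (2)·1.0000 - (-1)·-3.0000) / (7) = -2.4286
  x_2 = (-9 - (3)·3.0000 - (1)·-3.0000) / (8) = -1.8750
  x_3 = (9 - (4)·3.0000 - (-3)·1.0000) / (11) = 0.0000
Iteration 2:
  x_1 = (-12 - (2)·-1.8750 - (-1)·0.0000) / (7) = -1.1786
  x_2 = (-9 - (3)·-2.4286 - (1)·0.0000) / (8) = -0.2143
  x_3 = (9 - (4)·-2.4286 - (-3)·-1.8750) / (11) = 1.1899
Iteration 3:
  x_1 = (-12 - (2)·-0.2143 - (-1)·1.1899) / (7) = -1.4831
  x_2 = (-9 - (3)·-1.1786 - (1)·1.1899) / (8) = -0.8318
  x_3 = (9 - (4)·-1.1786 - (-3)·-0.2143) / (11) = 1.1883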